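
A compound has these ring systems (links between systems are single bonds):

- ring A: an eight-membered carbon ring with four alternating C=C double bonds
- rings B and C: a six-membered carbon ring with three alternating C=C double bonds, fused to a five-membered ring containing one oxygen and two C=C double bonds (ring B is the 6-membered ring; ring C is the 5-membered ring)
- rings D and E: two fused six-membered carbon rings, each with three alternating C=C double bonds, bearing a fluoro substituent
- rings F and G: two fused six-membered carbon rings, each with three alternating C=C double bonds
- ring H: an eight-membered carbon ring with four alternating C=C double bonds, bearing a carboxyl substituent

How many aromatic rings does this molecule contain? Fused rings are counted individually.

6

Ring A has only sp² ring atoms; a planar conformation would have a fully conjugated π system of 8 electrons. But 8 = 4(2), which is 4n not 4n+2, so ring A is not aromatic (cyclooctatetraene) — cyclooctatetraene distorts into a non-planar tub to avoid antiaromaticity.
Rings B and C form a fused bicyclic system (with one oxygen) with 9 sp² atoms and 10 π electrons from ring double bonds plus a heteroatom lone pair. 10 = 4(2)+2, so the system is aromatic and both rings count as aromatic (benzofuran).
Rings D and E form a fused bicyclic system with 10 sp² atoms and 10 π electrons from ring double bonds. 10 = 4(2)+2, so the system is aromatic and both rings count as aromatic (naphthalene).
Rings F and G form a fused bicyclic system with 10 sp² atoms and 10 π electrons from ring double bonds. 10 = 4(2)+2, so the system is aromatic and both rings count as aromatic (naphthalene).
Ring H has only sp² ring atoms; a planar conformation would have a fully conjugated π system of 8 electrons. But 8 = 4(2), which is 4n not 4n+2, so ring H is not aromatic (cyclooctatetraene) — cyclooctatetraene distorts into a non-planar tub to avoid antiaromaticity.
Aromatic: B, C, D, E, F, G. Total: 6.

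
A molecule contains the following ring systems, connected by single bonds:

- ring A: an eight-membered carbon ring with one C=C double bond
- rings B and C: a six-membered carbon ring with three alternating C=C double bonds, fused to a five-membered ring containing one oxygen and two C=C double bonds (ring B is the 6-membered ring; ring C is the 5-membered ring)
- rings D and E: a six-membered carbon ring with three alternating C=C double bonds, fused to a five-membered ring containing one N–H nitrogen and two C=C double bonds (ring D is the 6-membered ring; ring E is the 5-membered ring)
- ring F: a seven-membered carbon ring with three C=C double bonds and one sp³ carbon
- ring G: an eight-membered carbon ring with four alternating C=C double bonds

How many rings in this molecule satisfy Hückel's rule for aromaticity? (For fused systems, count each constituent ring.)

4

Ring A has six sp³ carbons, so it is not fully conjugated — not aromatic (cyclooctene).
Rings B and C form a fused bicyclic system (with one oxygen) with 9 sp² atoms and 10 π electrons from ring double bonds plus a heteroatom lone pair. 10 = 4(2)+2, so the system is aromatic and both rings count as aromatic (benzofuran).
Rings D and E form a fused bicyclic system (with one N–H) with 9 sp² atoms and 10 π electrons from ring double bonds plus a heteroatom lone pair. 10 = 4(2)+2, so the system is aromatic and both rings count as aromatic (indole).
Ring F has one sp³ carbon, so it is not fully conjugated — not aromatic (cycloheptatriene).
Ring G has only sp² ring atoms; a planar conformation would have a fully conjugated π system of 8 electrons. But 8 = 4(2), which is 4n not 4n+2, so ring G is not aromatic (cyclooctatetraene) — cyclooctatetraene distorts into a non-planar tub to avoid antiaromaticity.
Aromatic: B, C, D, E. Total: 4.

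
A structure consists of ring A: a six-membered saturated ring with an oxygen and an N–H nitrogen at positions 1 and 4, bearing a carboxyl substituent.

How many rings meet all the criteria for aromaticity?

0

Ring A has only sp³ atoms, so it is not fully conjugated — not aromatic (morpholine).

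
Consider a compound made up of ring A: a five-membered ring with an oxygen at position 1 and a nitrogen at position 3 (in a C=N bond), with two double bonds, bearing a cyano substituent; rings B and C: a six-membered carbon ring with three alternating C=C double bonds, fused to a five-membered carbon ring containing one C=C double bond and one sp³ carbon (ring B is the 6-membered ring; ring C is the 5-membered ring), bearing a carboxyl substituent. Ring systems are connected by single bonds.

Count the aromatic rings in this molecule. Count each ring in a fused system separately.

Ring A is planar and fully conjugated; 2 ring double bonds (4 π electrons) plus a heteroatom lone pair (2) give 6 π electrons. 6 = 4(1)+2, so ring A is aromatic (oxazole).
Ring B has a continuous p-orbital overlap around the ring; 3 ring double bonds give 6 π electrons. That satisfies 4n+2 with n=1, so ring B is aromatic (benzene ring).
Ring C has one sp³ carbon, so it is not fully conjugated — not aromatic (cyclopentene ring).
Aromatic: A, B. Total: 2.

2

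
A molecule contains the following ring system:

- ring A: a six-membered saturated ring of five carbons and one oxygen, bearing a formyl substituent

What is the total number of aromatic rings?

0

Ring A has only sp³ atoms, so it is not fully conjugated — not aromatic (tetrahydropyran).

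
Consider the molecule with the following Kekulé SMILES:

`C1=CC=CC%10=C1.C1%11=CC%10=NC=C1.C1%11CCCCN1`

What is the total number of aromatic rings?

2

The SMILES encodes a six-membered carbon ring with three alternating C=C double bonds; a six-membered ring of five carbons and one nitrogen with three alternating double bonds; a six-membered saturated ring of five carbons and one N–H nitrogen.
The 6-membered ring is planar and fully conjugated; 3 ring double bonds give 6 π electrons. That satisfies 4n+2 with n=1, so it is aromatic (benzene).
The 6-membered ring with one nitrogen is planar and fully conjugated; 3 ring double bonds give 6 π electrons. That satisfies 4n+2 with n=1, so it is aromatic (pyridine).
The 6-membered ring with one N–H has only sp³ atoms, so it is not fully conjugated — not aromatic (piperidine).
2 of the 3 rings are aromatic. Total: 2.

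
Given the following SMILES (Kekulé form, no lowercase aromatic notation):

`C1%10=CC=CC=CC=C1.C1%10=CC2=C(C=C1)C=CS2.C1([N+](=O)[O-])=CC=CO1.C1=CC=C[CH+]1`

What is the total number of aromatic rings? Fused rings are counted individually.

3

The SMILES encodes an eight-membered carbon ring with four alternating C=C double bonds; a six-membered carbon ring with three alternating C=C double bonds, fused to a five-membered ring containing one sulfur and two C=C double bonds; a five-membered ring of four carbons and one oxygen, with two C=C double bonds; a five-membered all-carbon ring bearing a positive charge on one carbon, with two C=C double bonds.
The 8-membered ring has only sp² ring atoms; a planar conformation would have a fully conjugated π system of 8 electrons. But 8 = 4(2), which is 4n not 4n+2, so it is not aromatic (cyclooctatetraene) — cyclooctatetraene distorts into a non-planar tub to avoid antiaromaticity.
The fused 6/5-membered bicyclic (with one sulfur) is a single π system with 9 sp² atoms and 10 π electrons from ring double bonds plus a heteroatom lone pair. 10 = 4(2)+2, so the system is aromatic and both rings count as aromatic (benzothiophene).
The 5-membered ring with one oxygen has a continuous p-orbital overlap around the ring; 2 ring double bonds (4 π electrons) plus a heteroatom lone pair (2) give 6 π electrons. That satisfies 4n+2 with n=1, so it is aromatic (furan).
The 5-membered ring has only sp² ring atoms; a planar conformation would have a fully conjugated π system of 4 electrons. But 4 = 4(1), which is 4n not 4n+2, so it is not aromatic (cyclopentadienyl cation).
3 of the 5 rings are aromatic. Total: 3.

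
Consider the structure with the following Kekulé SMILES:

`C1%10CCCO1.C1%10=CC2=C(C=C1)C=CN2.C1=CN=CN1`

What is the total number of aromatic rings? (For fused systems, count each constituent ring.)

3

The SMILES encodes a five-membered saturated ring of four carbons and one oxygen; a six-membered carbon ring with three alternating C=C double bonds, fused to a five-membered ring containing one N–H nitrogen and two C=C double bonds; a five-membered ring with nitrogens at positions 1 and 3 (one bearing H, one in a C=N bond) and two double bonds.
The 5-membered ring with one oxygen has only sp³ atoms, so it is not fully conjugated — not aromatic (tetrahydrofuran).
The fused 6/5-membered bicyclic (with one N–H) is a single π system with 9 sp² atoms and 10 π electrons from ring double bonds plus a heteroatom lone pair. 10 = 4(2)+2, so the system is aromatic and both rings count as aromatic (indole).
The 5-membered ring with two nitrogens (one N–H, one =N–) has a continuous p-orbital overlap around the ring; 2 ring double bonds (4 π electrons) plus a heteroatom lone pair (2) give 6 π electrons. 6 = 4(1)+2, so it is aromatic (imidazole).
3 of the 4 rings are aromatic. Total: 3.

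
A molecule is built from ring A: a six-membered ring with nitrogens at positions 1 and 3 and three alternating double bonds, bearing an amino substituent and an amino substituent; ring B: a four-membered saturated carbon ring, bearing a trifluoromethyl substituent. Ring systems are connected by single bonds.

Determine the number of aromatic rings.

Ring A is fully conjugated (every ring atom contributes a p orbital); 3 ring double bonds give 6 π electrons. Since 6 = 4n+2 (n=1), ring A is aromatic (pyrimidine).
Ring B has only sp³ atoms, so it is not fully conjugated — not aromatic (cyclobutane).
Aromatic: A. Total: 1.

1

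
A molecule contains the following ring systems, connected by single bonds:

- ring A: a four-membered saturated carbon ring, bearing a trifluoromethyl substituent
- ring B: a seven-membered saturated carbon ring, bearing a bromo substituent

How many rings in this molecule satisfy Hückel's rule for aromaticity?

Ring A has only sp³ atoms, so it is not fully conjugated — not aromatic (cyclobutane).
Ring B has only sp³ atoms, so it is not fully conjugated — not aromatic (cycloheptane).
No ring is aromatic. Total: 0.

0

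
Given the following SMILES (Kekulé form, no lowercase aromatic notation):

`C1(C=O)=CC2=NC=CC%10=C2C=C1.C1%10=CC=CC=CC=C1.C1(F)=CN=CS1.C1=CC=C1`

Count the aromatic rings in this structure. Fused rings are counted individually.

3

The SMILES encodes two fused six-membered rings, each with three alternating double bonds; one ring is all carbon and the other has one ring nitrogen; an eight-membered carbon ring with four alternating C=C double bonds; a five-membered ring with a sulfur at position 1 and a nitrogen at position 3 (in a C=N bond), with two double bonds; a four-membered carbon ring with two alternating C=C double bonds.
The fused 6/6-membered bicyclic (with one nitrogen) is a single π system with 10 sp² atoms and 10 π electrons from ring double bonds. 10 = 4(2)+2, so the system is aromatic and both rings count as aromatic (quinoline).
The 8-membered ring has only sp² ring atoms; a planar conformation would have a fully conjugated π system of 8 electrons. But 8 = 4(2), which is 4n not 4n+2, so it is not aromatic (cyclooctatetraene) — cyclooctatetraene distorts into a non-planar tub to avoid antiaromaticity.
The 5-membered ring with one sulfur and one =N– has a continuous p-orbital overlap around the ring; 2 ring double bonds (4 π electrons) plus a heteroatom lone pair (2) give 6 π electrons. That satisfies 4n+2 with n=1, so it is aromatic (thiazole).
The 4-membered ring has only sp² ring atoms; a planar conformation would have a fully conjugated π system of 4 electrons. But 4 = 4(1), which is 4n not 4n+2, so it is not aromatic (cyclobutadiene) — cyclobutadiene is antiaromatic and distorts to a rectangle.
3 of the 5 rings are aromatic. Total: 3.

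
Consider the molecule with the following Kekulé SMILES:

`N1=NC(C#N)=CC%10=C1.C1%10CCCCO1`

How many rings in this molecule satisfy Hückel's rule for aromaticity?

The SMILES encodes a six-membered ring with two adjacent nitrogens and three alternating double bonds; a six-membered saturated ring of five carbons and one oxygen.
The 6-membered ring with two nitrogens (1,2) has a continuous p-orbital overlap around the ring; 3 ring double bonds give 6 π electrons. That satisfies 4n+2 with n=1, so it is aromatic (pyridazine).
The 6-membered ring with one oxygen has only sp³ atoms, so it is not fully conjugated — not aromatic (tetrahydropyran).
1 of the 2 rings is aromatic. Total: 1.

1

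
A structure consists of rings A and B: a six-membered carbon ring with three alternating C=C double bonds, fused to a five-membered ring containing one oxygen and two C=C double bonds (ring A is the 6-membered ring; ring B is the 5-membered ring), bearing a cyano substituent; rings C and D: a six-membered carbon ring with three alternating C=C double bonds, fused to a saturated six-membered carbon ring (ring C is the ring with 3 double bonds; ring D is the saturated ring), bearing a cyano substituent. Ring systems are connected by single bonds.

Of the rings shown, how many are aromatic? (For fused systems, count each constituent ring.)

Rings A and B form a fused bicyclic system (with one oxygen) with 9 sp² atoms and 10 π electrons from ring double bonds plus a heteroatom lone pair. 10 = 4(2)+2, so the system is aromatic and both rings count as aromatic (benzofuran).
Ring C has a continuous p-orbital overlap around the ring; 3 ring double bonds give 6 π electrons. That satisfies 4n+2 with n=1, so ring C is aromatic (benzene ring).
Ring D has four sp³ carbons, so it is not fully conjugated — not aromatic (cyclohexane ring).
Aromatic: A, B, C. Total: 3.

3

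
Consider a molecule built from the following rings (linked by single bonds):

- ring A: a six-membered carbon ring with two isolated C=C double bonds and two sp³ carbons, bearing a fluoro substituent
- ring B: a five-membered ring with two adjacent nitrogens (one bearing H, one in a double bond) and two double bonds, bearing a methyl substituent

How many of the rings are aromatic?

Ring A has two sp³ carbons, so it is not fully conjugated — not aromatic (1,4-cyclohexadiene).
Ring B is fully conjugated (every ring atom contributes a p orbital); 2 ring double bonds (4 π electrons) plus a heteroatom lone pair (2) give 6 π electrons. Since 6 = 4n+2 (n=1), ring B is aromatic (pyrazole).
Aromatic: B. Total: 1.

1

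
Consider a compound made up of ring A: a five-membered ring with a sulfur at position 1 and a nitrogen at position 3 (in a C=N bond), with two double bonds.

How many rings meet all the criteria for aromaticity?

Ring A is fully conjugated (every ring atom contributes a p orbital); 2 ring double bonds (4 π electrons) plus a heteroatom lone pair (2) give 6 π electrons. Since 6 = 4n+2 (n=1), ring A is aromatic (thiazole).

1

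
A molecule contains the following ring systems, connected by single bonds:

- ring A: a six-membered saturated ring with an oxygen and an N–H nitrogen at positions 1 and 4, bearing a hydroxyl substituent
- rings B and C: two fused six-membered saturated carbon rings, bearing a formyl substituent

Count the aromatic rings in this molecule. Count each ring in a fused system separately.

Ring A has only sp³ atoms, so it is not fully conjugated — not aromatic (morpholine).
Ring B has only sp³ atoms, so it is not fully conjugated — not aromatic (cyclohexane ring).
Ring C has only sp³ atoms, so it is not fully conjugated — not aromatic (cyclohexane ring).
No ring is aromatic. Total: 0.

0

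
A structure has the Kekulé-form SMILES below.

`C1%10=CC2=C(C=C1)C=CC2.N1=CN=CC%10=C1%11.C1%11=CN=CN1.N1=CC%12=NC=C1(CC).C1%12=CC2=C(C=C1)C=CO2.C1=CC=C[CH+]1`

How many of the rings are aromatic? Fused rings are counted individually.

The SMILES encodes a six-membered carbon ring with three alternating C=C double bonds, fused to a five-membered carbon ring containing one C=C double bond and one sp³ carbon; a six-membered ring with nitrogens at positions 1 and 3 and three alternating double bonds; a five-membered ring with nitrogens at positions 1 and 3 (one bearing H, one in a C=N bond) and two double bonds; a six-membered ring with nitrogens at positions 1 and 4 and three alternating double bonds; a six-membered carbon ring with three alternating C=C double bonds, fused to a five-membered ring containing one oxygen and two C=C double bonds; a five-membered all-carbon ring bearing a positive charge on one carbon, with two C=C double bonds.
The 6-membered ring has a continuous p-orbital overlap around the ring; 3 ring double bonds give 6 π electrons. 6 = 4(1)+2, so it is aromatic (benzene ring).
The 5-membered ring has one sp³ carbon, so it is not fully conjugated — not aromatic (cyclopentene ring).
The 6-membered ring with two nitrogens (1,3) is fully conjugated (every ring atom contributes a p orbital); 3 ring double bonds give 6 π electrons. That satisfies 4n+2 with n=1, so it is aromatic (pyrimidine).
The 5-membered ring with two nitrogens (one N–H, one =N–) has a continuous p-orbital overlap around the ring; 2 ring double bonds (4 π electrons) plus a heteroatom lone pair (2) give 6 π electrons. Since 6 = 4n+2 (n=1), it is aromatic (imidazole).
The 6-membered ring with two nitrogens (1,4) has a continuous p-orbital overlap around the ring; 3 ring double bonds give 6 π electrons. Since 6 = 4n+2 (n=1), it is aromatic (pyrazine).
The fused 6/5-membered bicyclic (with one oxygen) is a single π system with 9 sp² atoms and 10 π electrons from ring double bonds plus a heteroatom lone pair. 10 = 4(2)+2, so the system is aromatic and both rings count as aromatic (benzofuran).
The second 5-membered ring has only sp² ring atoms; a planar conformation would have a fully conjugated π system of 4 electrons. But 4 = 4(1), which is 4n not 4n+2, so it is not aromatic (cyclopentadienyl cation).
6 of the 8 rings are aromatic. Total: 6.

6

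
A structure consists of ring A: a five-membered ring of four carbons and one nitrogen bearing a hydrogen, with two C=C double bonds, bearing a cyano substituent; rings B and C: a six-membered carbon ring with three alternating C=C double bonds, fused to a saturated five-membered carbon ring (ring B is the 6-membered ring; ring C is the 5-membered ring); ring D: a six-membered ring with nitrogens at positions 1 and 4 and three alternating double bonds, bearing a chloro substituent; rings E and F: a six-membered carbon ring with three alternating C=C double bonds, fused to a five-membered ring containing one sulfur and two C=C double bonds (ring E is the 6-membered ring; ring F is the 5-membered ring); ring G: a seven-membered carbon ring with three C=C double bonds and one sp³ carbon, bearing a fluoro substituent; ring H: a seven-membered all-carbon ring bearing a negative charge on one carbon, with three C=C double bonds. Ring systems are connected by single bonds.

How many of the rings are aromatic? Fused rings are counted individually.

5

Ring A has a continuous p-orbital overlap around the ring; 2 ring double bonds (4 π electrons) plus a heteroatom lone pair (2) give 6 π electrons. Since 6 = 4n+2 (n=1), ring A is aromatic (pyrrole).
Ring B is fully conjugated (every ring atom contributes a p orbital); 3 ring double bonds give 6 π electrons. That satisfies 4n+2 with n=1, so ring B is aromatic (benzene ring).
Ring C has three sp³ carbons, so it is not fully conjugated — not aromatic (cyclopentane ring).
Ring D is fully conjugated (every ring atom contributes a p orbital); 3 ring double bonds give 6 π electrons. That satisfies 4n+2 with n=1, so ring D is aromatic (pyrazine).
Rings E and F form a fused bicyclic system (with one sulfur) with 9 sp² atoms and 10 π electrons from ring double bonds plus a heteroatom lone pair. 10 = 4(2)+2, so the system is aromatic and both rings count as aromatic (benzothiophene).
Ring G has one sp³ carbon, so it is not fully conjugated — not aromatic (cycloheptatriene).
Ring H has only sp² ring atoms; a planar conformation would have a fully conjugated π system of 8 electrons. But 8 = 4(2), which is 4n not 4n+2, so ring H is not aromatic (cycloheptatrienyl anion).
Aromatic: A, B, D, E, F. Total: 5.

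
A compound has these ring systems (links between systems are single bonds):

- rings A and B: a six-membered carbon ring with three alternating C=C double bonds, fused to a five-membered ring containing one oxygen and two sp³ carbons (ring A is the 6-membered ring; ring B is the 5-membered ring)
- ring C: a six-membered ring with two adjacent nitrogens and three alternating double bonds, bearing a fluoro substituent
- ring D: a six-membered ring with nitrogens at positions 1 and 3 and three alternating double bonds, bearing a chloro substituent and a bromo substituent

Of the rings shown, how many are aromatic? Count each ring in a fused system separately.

3

Ring A is fully conjugated (every ring atom contributes a p orbital); 3 ring double bonds give 6 π electrons. Since 6 = 4n+2 (n=1), ring A is aromatic (benzene ring).
Ring B has two sp³ carbons, so it is not fully conjugated — not aromatic (oxolane ring).
Ring C is planar and fully conjugated; 3 ring double bonds give 6 π electrons. 6 = 4(1)+2, so ring C is aromatic (pyridazine).
Ring D is planar and fully conjugated; 3 ring double bonds give 6 π electrons. That satisfies 4n+2 with n=1, so ring D is aromatic (pyrimidine).
Aromatic: A, C, D. Total: 3.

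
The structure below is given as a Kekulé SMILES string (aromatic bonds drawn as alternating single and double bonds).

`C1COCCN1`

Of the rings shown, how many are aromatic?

0

The SMILES encodes a six-membered saturated ring with an oxygen and an N–H nitrogen at positions 1 and 4.
The 6-membered ring with one oxygen and one N–H (1,4) has only sp³ atoms, so it is not fully conjugated — not aromatic (morpholine).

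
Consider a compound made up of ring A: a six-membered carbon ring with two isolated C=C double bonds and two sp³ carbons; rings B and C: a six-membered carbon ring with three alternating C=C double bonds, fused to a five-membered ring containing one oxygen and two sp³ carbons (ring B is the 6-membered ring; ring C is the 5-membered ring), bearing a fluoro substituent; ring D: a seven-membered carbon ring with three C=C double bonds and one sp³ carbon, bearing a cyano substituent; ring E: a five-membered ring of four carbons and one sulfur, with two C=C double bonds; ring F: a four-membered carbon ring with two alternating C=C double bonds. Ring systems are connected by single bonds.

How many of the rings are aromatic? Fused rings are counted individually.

2

Ring A has two sp³ carbons, so it is not fully conjugated — not aromatic (1,4-cyclohexadiene).
Ring B has a continuous p-orbital overlap around the ring; 3 ring double bonds give 6 π electrons. That satisfies 4n+2 with n=1, so ring B is aromatic (benzene ring).
Ring C has two sp³ carbons, so it is not fully conjugated — not aromatic (oxolane ring).
Ring D has one sp³ carbon, so it is not fully conjugated — not aromatic (cycloheptatriene).
Ring E has a continuous p-orbital overlap around the ring; 2 ring double bonds (4 π electrons) plus a heteroatom lone pair (2) give 6 π electrons. That satisfies 4n+2 with n=1, so ring E is aromatic (thiophene).
Ring F has only sp² ring atoms; a planar conformation would have a fully conjugated π system of 4 electrons. But 4 = 4(1), which is 4n not 4n+2, so ring F is not aromatic (cyclobutadiene) — cyclobutadiene is antiaromatic and distorts to a rectangle.
Aromatic: B, E. Total: 2.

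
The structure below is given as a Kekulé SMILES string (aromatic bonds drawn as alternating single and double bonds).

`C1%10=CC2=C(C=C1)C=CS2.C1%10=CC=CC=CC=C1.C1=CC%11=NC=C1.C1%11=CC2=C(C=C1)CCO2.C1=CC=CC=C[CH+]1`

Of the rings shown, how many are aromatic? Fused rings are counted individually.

5

The SMILES encodes a six-membered carbon ring with three alternating C=C double bonds, fused to a five-membered ring containing one sulfur and two C=C double bonds; an eight-membered carbon ring with four alternating C=C double bonds; a six-membered ring of five carbons and one nitrogen with three alternating double bonds; a six-membered carbon ring with three alternating C=C double bonds, fused to a five-membered ring containing one oxygen and two sp³ carbons; a seven-membered all-carbon ring bearing a positive charge on one carbon, with three C=C double bonds.
The fused 6/5-membered bicyclic (with one sulfur) is a single π system with 9 sp² atoms and 10 π electrons from ring double bonds plus a heteroatom lone pair. 10 = 4(2)+2, so the system is aromatic and both rings count as aromatic (benzothiophene).
The 8-membered ring has only sp² ring atoms; a planar conformation would have a fully conjugated π system of 8 electrons. But 8 = 4(2), which is 4n not 4n+2, so it is not aromatic (cyclooctatetraene) — cyclooctatetraene distorts into a non-planar tub to avoid antiaromaticity.
The 6-membered ring with one nitrogen is fully conjugated (every ring atom contributes a p orbital); 3 ring double bonds give 6 π electrons. 6 = 4(1)+2, so it is aromatic (pyridine).
The 6-membered ring is planar and fully conjugated; 3 ring double bonds give 6 π electrons. 6 = 4(1)+2, so it is aromatic (benzene ring).
The 5-membered ring with one oxygen has two sp³ carbons, so it is not fully conjugated — not aromatic (oxolane ring).
The 7-membered ring is fully conjugated (every ring atom contributes a p orbital); 3 ring double bonds (6 π electrons) plus the carbocation's empty p orbital (0, but keeps the ring conjugated) give 6 π electrons. 6 = 4(1)+2, so it is aromatic (tropylium cation).
5 of the 7 rings are aromatic. Total: 5.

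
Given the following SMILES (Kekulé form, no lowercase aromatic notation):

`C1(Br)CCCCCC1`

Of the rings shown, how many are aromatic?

The SMILES encodes a seven-membered saturated carbon ring.
The 7-membered ring has only sp³ atoms, so it is not fully conjugated — not aromatic (cycloheptane).

0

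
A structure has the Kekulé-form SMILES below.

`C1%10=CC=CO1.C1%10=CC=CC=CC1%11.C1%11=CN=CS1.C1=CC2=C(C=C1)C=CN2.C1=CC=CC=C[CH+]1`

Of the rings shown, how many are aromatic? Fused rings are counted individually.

5

The SMILES encodes a five-membered ring of four carbons and one oxygen, with two C=C double bonds; a seven-membered carbon ring with three C=C double bonds and one sp³ carbon; a five-membered ring with a sulfur at position 1 and a nitrogen at position 3 (in a C=N bond), with two double bonds; a six-membered carbon ring with three alternating C=C double bonds, fused to a five-membered ring containing one N–H nitrogen and two C=C double bonds; a seven-membered all-carbon ring bearing a positive charge on one carbon, with three C=C double bonds.
The 5-membered ring with one oxygen is fully conjugated (every ring atom contributes a p orbital); 2 ring double bonds (4 π electrons) plus a heteroatom lone pair (2) give 6 π electrons. Since 6 = 4n+2 (n=1), it is aromatic (furan).
The 7-membered ring has one sp³ carbon, so it is not fully conjugated — not aromatic (cycloheptatriene).
The 5-membered ring with one sulfur and one =N– has a continuous p-orbital overlap around the ring; 2 ring double bonds (4 π electrons) plus a heteroatom lone pair (2) give 6 π electrons. That satisfies 4n+2 with n=1, so it is aromatic (thiazole).
The fused 6/5-membered bicyclic (with one N–H) is a single π system with 9 sp² atoms and 10 π electrons from ring double bonds plus a heteroatom lone pair. 10 = 4(2)+2, so the system is aromatic and both rings count as aromatic (indole).
The second 7-membered ring is fully conjugated (every ring atom contributes a p orbital); 3 ring double bonds (6 π electrons) plus the carbocation's empty p orbital (0, but keeps the ring conjugated) give 6 π electrons. That satisfies 4n+2 with n=1, so it is aromatic (tropylium cation).
5 of the 6 rings are aromatic. Total: 5.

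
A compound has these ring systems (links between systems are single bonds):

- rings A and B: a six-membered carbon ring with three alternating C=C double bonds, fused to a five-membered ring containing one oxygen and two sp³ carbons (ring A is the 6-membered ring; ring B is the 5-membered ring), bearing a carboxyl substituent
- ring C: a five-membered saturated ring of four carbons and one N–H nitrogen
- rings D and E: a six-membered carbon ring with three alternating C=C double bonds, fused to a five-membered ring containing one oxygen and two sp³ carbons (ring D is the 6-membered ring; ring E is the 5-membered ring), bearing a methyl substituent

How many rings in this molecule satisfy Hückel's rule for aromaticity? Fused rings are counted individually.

Ring A is planar and fully conjugated; 3 ring double bonds give 6 π electrons. Since 6 = 4n+2 (n=1), ring A is aromatic (benzene ring).
Ring B has two sp³ carbons, so it is not fully conjugated — not aromatic (oxolane ring).
Ring C has only sp³ atoms, so it is not fully conjugated — not aromatic (pyrrolidine).
Ring D has a continuous p-orbital overlap around the ring; 3 ring double bonds give 6 π electrons. Since 6 = 4n+2 (n=1), ring D is aromatic (benzene ring).
Ring E has two sp³ carbons, so it is not fully conjugated — not aromatic (oxolane ring).
Aromatic: A, D. Total: 2.

2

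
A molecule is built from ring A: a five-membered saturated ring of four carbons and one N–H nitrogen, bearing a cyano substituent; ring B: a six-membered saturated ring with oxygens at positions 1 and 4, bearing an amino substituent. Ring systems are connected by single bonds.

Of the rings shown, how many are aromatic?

Ring A has only sp³ atoms, so it is not fully conjugated — not aromatic (pyrrolidine).
Ring B has only sp³ atoms, so it is not fully conjugated — not aromatic (1,4-dioxane).
No ring is aromatic. Total: 0.

0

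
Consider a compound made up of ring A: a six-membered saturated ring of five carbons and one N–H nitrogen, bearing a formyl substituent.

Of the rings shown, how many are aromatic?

Ring A has only sp³ atoms, so it is not fully conjugated — not aromatic (piperidine).

0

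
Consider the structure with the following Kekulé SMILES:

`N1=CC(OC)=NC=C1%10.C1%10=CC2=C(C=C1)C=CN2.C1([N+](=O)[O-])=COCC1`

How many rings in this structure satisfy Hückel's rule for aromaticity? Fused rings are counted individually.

The SMILES encodes a six-membered ring with nitrogens at positions 1 and 4 and three alternating double bonds; a six-membered carbon ring with three alternating C=C double bonds, fused to a five-membered ring containing one N–H nitrogen and two C=C double bonds; a five-membered ring of four carbons and one oxygen, with one C=C double bond and two sp³ carbons.
The 6-membered ring with two nitrogens (1,4) is fully conjugated (every ring atom contributes a p orbital); 3 ring double bonds give 6 π electrons. That satisfies 4n+2 with n=1, so it is aromatic (pyrazine).
The fused 6/5-membered bicyclic (with one N–H) is a single π system with 9 sp² atoms and 10 π electrons from ring double bonds plus a heteroatom lone pair. 10 = 4(2)+2, so the system is aromatic and both rings count as aromatic (indole).
The 5-membered ring with one oxygen has two sp³ carbons, so it is not fully conjugated — not aromatic (2,3-dihydrofuran).
3 of the 4 rings are aromatic. Total: 3.

3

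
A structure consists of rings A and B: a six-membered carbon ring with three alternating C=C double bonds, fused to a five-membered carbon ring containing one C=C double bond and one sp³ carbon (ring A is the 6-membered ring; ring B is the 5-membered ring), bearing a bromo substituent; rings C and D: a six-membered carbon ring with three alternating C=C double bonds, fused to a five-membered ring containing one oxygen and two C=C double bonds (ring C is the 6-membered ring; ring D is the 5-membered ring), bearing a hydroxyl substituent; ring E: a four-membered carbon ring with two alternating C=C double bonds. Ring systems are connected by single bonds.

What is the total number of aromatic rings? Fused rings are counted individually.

Ring A is fully conjugated (every ring atom contributes a p orbital); 3 ring double bonds give 6 π electrons. That satisfies 4n+2 with n=1, so ring A is aromatic (benzene ring).
Ring B has one sp³ carbon, so it is not fully conjugated — not aromatic (cyclopentene ring).
Rings C and D form a fused bicyclic system (with one oxygen) with 9 sp² atoms and 10 π electrons from ring double bonds plus a heteroatom lone pair. 10 = 4(2)+2, so the system is aromatic and both rings count as aromatic (benzofuran).
Ring E has only sp² ring atoms; a planar conformation would have a fully conjugated π system of 4 electrons. But 4 = 4(1), which is 4n not 4n+2, so ring E is not aromatic (cyclobutadiene) — cyclobutadiene is antiaromatic and distorts to a rectangle.
Aromatic: A, C, D. Total: 3.

3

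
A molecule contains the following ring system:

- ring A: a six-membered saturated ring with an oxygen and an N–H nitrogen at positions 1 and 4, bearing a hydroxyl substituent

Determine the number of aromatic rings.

0

Ring A has only sp³ atoms, so it is not fully conjugated — not aromatic (morpholine).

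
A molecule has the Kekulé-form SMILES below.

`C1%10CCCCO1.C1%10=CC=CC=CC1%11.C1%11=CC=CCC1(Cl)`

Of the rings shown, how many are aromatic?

0

The SMILES encodes a six-membered saturated ring of five carbons and one oxygen; a seven-membered carbon ring with three C=C double bonds and one sp³ carbon; a six-membered carbon ring with two conjugated C=C double bonds and two sp³ carbons.
The 6-membered ring with one oxygen has only sp³ atoms, so it is not fully conjugated — not aromatic (tetrahydropyran).
The 7-membered ring has one sp³ carbon, so it is not fully conjugated — not aromatic (cycloheptatriene).
The 6-membered ring has two sp³ carbons, so it is not fully conjugated — not aromatic (1,3-cyclohexadiene).
None of the rings are aromatic. Total: 0.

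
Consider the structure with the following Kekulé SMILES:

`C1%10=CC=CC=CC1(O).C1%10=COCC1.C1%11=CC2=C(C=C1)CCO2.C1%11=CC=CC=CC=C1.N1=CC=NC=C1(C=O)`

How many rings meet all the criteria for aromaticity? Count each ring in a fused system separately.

The SMILES encodes a seven-membered carbon ring with three C=C double bonds and one sp³ carbon; a five-membered ring of four carbons and one oxygen, with one C=C double bond and two sp³ carbons; a six-membered carbon ring with three alternating C=C double bonds, fused to a five-membered ring containing one oxygen and two sp³ carbons; an eight-membered carbon ring with four alternating C=C double bonds; a six-membered ring with nitrogens at positions 1 and 4 and three alternating double bonds.
The 7-membered ring has one sp³ carbon, so it is not fully conjugated — not aromatic (cycloheptatriene).
The 5-membered ring with one oxygen has two sp³ carbons, so it is not fully conjugated — not aromatic (2,3-dihydrofuran).
The 6-membered ring has a continuous p-orbital overlap around the ring; 3 ring double bonds give 6 π electrons. Since 6 = 4n+2 (n=1), it is aromatic (benzene ring).
The second 5-membered ring with one oxygen has two sp³ carbons, so it is not fully conjugated — not aromatic (oxolane ring).
The 8-membered ring has only sp² ring atoms; a planar conformation would have a fully conjugated π system of 8 electrons. But 8 = 4(2), which is 4n not 4n+2, so it is not aromatic (cyclooctatetraene) — cyclooctatetraene distorts into a non-planar tub to avoid antiaromaticity.
The 6-membered ring with two nitrogens (1,4) is fully conjugated (every ring atom contributes a p orbital); 3 ring double bonds give 6 π electrons. Since 6 = 4n+2 (n=1), it is aromatic (pyrazine).
2 of the 6 rings are aromatic. Total: 2.

2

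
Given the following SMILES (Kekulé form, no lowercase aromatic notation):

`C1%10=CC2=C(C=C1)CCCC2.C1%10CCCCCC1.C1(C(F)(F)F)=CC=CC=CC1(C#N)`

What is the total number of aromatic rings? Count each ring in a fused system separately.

1

The SMILES encodes a six-membered carbon ring with three alternating C=C double bonds, fused to a saturated six-membered carbon ring; a seven-membered saturated carbon ring; a seven-membered carbon ring with three C=C double bonds and one sp³ carbon.
The 6-membered ring is fully conjugated (every ring atom contributes a p orbital); 3 ring double bonds give 6 π electrons. 6 = 4(1)+2, so it is aromatic (benzene ring).
The second 6-membered ring has four sp³ carbons, so it is not fully conjugated — not aromatic (cyclohexane ring).
The 7-membered ring has only sp³ atoms, so it is not fully conjugated — not aromatic (cycloheptane).
The second 7-membered ring has one sp³ carbon, so it is not fully conjugated — not aromatic (cycloheptatriene).
1 of the 4 rings is aromatic. Total: 1.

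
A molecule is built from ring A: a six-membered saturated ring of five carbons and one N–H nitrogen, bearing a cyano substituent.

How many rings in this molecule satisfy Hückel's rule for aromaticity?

Ring A has only sp³ atoms, so it is not fully conjugated — not aromatic (piperidine).

0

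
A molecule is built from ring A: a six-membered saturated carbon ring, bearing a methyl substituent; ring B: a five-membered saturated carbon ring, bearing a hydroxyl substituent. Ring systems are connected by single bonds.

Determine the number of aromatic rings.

Ring A has only sp³ atoms, so it is not fully conjugated — not aromatic (cyclohexane).
Ring B has only sp³ atoms, so it is not fully conjugated — not aromatic (cyclopentane).
No ring is aromatic. Total: 0.

0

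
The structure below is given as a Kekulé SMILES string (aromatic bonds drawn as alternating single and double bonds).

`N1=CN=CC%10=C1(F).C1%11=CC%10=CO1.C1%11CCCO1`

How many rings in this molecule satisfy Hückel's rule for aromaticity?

The SMILES encodes a six-membered ring with nitrogens at positions 1 and 3 and three alternating double bonds; a five-membered ring of four carbons and one oxygen, with two C=C double bonds; a five-membered saturated ring of four carbons and one oxygen.
The 6-membered ring with two nitrogens (1,3) is planar and fully conjugated; 3 ring double bonds give 6 π electrons. That satisfies 4n+2 with n=1, so it is aromatic (pyrimidine).
The 5-membered ring with one oxygen has a continuous p-orbital overlap around the ring; 2 ring double bonds (4 π electrons) plus a heteroatom lone pair (2) give 6 π electrons. 6 = 4(1)+2, so it is aromatic (furan).
The second 5-membered ring with one oxygen has only sp³ atoms, so it is not fully conjugated — not aromatic (tetrahydrofuran).
2 of the 3 rings are aromatic. Total: 2.

2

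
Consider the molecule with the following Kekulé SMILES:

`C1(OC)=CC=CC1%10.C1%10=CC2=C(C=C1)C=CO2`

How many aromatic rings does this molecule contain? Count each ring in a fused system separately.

The SMILES encodes a five-membered carbon ring with two conjugated C=C double bonds and one sp³ carbon; a six-membered carbon ring with three alternating C=C double bonds, fused to a five-membered ring containing one oxygen and two C=C double bonds.
The 5-membered ring has one sp³ carbon, so it is not fully conjugated — not aromatic (cyclopentadiene).
The fused 6/5-membered bicyclic (with one oxygen) is a single π system with 9 sp² atoms and 10 π electrons from ring double bonds plus a heteroatom lone pair. 10 = 4(2)+2, so the system is aromatic and both rings count as aromatic (benzofuran).
2 of the 3 rings are aromatic. Total: 2.

2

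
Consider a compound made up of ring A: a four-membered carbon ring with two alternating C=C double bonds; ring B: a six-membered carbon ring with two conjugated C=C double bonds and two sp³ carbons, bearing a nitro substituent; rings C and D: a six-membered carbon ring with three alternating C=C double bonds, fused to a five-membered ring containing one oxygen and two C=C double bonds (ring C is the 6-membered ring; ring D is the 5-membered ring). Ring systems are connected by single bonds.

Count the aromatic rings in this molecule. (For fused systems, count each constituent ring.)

2

Ring A has only sp² ring atoms; a planar conformation would have a fully conjugated π system of 4 electrons. But 4 = 4(1), which is 4n not 4n+2, so ring A is not aromatic (cyclobutadiene) — cyclobutadiene is antiaromatic and distorts to a rectangle.
Ring B has two sp³ carbons, so it is not fully conjugated — not aromatic (1,3-cyclohexadiene).
Rings C and D form a fused bicyclic system (with one oxygen) with 9 sp² atoms and 10 π electrons from ring double bonds plus a heteroatom lone pair. 10 = 4(2)+2, so the system is aromatic and both rings count as aromatic (benzofuran).
Aromatic: C, D. Total: 2.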